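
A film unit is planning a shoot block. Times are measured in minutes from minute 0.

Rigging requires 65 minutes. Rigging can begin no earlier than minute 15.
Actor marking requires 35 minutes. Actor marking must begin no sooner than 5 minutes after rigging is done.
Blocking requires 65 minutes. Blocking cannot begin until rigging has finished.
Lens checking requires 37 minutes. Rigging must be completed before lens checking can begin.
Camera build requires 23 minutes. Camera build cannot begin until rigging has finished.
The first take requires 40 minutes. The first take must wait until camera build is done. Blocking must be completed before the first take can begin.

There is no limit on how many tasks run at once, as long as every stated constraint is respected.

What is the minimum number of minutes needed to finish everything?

185

Rigging cannot begin until its own release at minute 15. It runs from minute 15 to 15 + 65 = minute 80.
After rigging (finishes minute 80, plus 5-minute gap → minute 85), actor marking can start at minute 85 and finishes at minute 120.
Blocking cannot begin until rigging (finishes minute 80). It runs from minute 80 to 80 + 65 = minute 145.
Lens checking waits on rigging (finishes minute 80), so it starts at minute 80 and finishes at 80 + 37 = minute 117.
Camera build waits on rigging (finishes minute 80), so it starts at minute 80 and finishes at 80 + 23 = minute 103.
The first take cannot start until camera build (finishes minute 103); blocking (finishes minute 145). The controlling bound is minute 145, so the first take finishes at 145 + 40 = minute 185.
All tasks are finished once the last one completes. Finish times: Rigging at 80, Camera build at 103, Lens checking at 117, Blocking at 145, Actor marking at 120, The first take at 185. The latest is minute 185.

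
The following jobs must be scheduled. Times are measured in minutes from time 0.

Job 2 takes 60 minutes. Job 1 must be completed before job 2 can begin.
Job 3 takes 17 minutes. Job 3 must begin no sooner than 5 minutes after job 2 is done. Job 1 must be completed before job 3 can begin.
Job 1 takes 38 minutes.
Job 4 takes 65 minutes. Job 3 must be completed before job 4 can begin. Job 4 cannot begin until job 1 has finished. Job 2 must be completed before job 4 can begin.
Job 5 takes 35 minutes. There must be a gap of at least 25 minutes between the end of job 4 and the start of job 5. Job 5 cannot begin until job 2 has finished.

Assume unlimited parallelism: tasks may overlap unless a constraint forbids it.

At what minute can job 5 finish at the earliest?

Job 1 has no prerequisites, so it starts at minute 0 and finishes at minute 38.
Job 2 waits on job 1 (finishes minute 38), so it starts at minute 38 and finishes at 38 + 60 = minute 98.
Job 3 cannot start until job 2 (finishes minute 98, plus 5-minute gap → minute 103); job 1 (finishes minute 38). The controlling bound is minute 103, so job 3 finishes at 103 + 17 = minute 120.
Job 4 needs all of job 3 (finishes minute 120); job 1 (finishes minute 38); job 2 (finishes minute 98). That puts its earliest start at minute 120; it finishes at 120 + 65 = minute 185.
Job 5 has to wait for job 4 (finishes minute 185, plus 25-minute gap → minute 210); job 2 (finishes minute 98). The latest of these is minute 210, so job 5 runs minute 210 to 210 + 35 = minute 245.

245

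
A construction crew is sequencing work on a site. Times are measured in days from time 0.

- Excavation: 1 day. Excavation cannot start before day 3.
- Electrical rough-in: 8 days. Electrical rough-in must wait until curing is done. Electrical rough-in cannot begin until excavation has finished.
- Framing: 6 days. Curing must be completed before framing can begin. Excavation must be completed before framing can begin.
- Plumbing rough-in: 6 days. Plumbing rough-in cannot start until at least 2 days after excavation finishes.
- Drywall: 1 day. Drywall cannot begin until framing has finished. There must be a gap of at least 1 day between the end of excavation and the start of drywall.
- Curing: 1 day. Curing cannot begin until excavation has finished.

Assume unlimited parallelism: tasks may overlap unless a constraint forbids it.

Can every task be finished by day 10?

No

Excavation cannot begin until its own release at day 3. It runs from day 3 to 3 + 1 = day 4.
Plumbing rough-in waits on excavation (finishes day 4, plus 2-day gap → day 6), so it starts at day 6 and finishes at 6 + 6 = day 12.
Curing waits on excavation (finishes day 4), so it starts at day 4 and finishes at 4 + 1 = day 5.
Electrical rough-in cannot start until curing (finishes day 5); excavation (finishes day 4). The controlling bound is day 5, so electrical rough-in finishes at 5 + 8 = day 13.
For framing: curing (finishes day 5); excavation (finishes day 4). Taking the maximum gives a start of day 5, and it finishes at 5 + 6 = day 11.
For drywall: framing (finishes day 11); excavation (finishes day 4, plus 1-day gap → day 5). Taking the maximum gives a start of day 11, and it finishes at 11 + 1 = day 12.
The earliest everything can be done is day 13, which is after the deadline of 10, so it is not possible.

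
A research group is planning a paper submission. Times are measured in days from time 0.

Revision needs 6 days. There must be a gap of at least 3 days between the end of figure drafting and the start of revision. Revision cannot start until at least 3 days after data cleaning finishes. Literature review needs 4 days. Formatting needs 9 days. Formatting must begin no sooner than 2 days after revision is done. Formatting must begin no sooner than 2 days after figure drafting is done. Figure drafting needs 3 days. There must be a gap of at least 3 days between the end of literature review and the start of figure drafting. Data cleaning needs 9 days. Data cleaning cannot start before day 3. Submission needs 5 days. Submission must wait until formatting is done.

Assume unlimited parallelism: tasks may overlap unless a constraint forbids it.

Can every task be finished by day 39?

After its own release at day 3, data cleaning can start at day 3 and finishes at day 12.
Literature review can start immediately at day 0; it finishes at day 4.
After literature review (finishes day 4, plus 3-day gap → day 7), figure drafting can start at day 7 and finishes at day 10.
Revision needs all of figure drafting (finishes day 10, plus 3-day gap → day 13); data cleaning (finishes day 12, plus 3-day gap → day 15). That puts its earliest start at day 15; it finishes at 15 + 6 = day 21.
Formatting has to wait for revision (finishes day 21, plus 2-day gap → day 23); figure drafting (finishes day 10, plus 2-day gap → day 12). The latest of these is day 23, so formatting runs day 23 to 23 + 9 = day 32.
Submission cannot begin until formatting (finishes day 32). It runs from day 32 to 32 + 5 = day 37.
Every task is finished by day 37, which is no later than the deadline of 39, so the schedule is feasible.

Yes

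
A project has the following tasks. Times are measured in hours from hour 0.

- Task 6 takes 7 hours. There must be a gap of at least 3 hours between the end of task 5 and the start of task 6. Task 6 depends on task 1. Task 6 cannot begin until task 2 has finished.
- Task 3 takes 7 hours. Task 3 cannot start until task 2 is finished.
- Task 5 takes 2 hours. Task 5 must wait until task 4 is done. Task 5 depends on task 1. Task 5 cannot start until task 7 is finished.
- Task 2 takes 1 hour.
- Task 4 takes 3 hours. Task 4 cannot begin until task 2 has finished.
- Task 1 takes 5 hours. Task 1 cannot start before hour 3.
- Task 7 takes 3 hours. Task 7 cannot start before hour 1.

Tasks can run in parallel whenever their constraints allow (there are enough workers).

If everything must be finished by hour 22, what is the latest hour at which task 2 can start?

Task 6 must finish by hour 22; it takes 7 hours, so it must start by 22 − 7 = hour 15.
Task 5 feeds into task 6 (must start by hour 15, minus 3-hour gap → hour 12); so task 5 must finish by hour 12 and therefore start by hour 10.
Task 3 must finish by hour 22; it takes 7 hours, so it must start by 22 − 7 = hour 15.
Task 4 must finish before task 5 (must start by hour 10). With a 3-hour duration, task 4 must start by 10 − 3 = hour 7.
For task 2: task 3 (must start by hour 15); task 4 (must start by hour 7); task 6 (must start by hour 15). The most restrictive is hour 7; with a 1-hour duration, task 2 must start by hour 6.

6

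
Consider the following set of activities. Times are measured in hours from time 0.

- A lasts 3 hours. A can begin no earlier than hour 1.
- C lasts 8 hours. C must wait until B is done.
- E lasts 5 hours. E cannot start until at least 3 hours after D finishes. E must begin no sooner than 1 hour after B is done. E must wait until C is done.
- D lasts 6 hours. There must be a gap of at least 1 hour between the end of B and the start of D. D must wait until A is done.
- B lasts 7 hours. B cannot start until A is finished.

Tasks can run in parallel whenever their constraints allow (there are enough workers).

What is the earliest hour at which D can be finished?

After its own release at hour 1, A can start at hour 1 and finishes at hour 4.
B cannot begin until A (finishes hour 4). It runs from hour 4 to 4 + 7 = hour 11.
D has to wait for B (finishes hour 11, plus 1-hour gap → hour 12); A (finishes hour 4). The latest of these is hour 12, so D runs hour 12 to 12 + 6 = hour 18.

18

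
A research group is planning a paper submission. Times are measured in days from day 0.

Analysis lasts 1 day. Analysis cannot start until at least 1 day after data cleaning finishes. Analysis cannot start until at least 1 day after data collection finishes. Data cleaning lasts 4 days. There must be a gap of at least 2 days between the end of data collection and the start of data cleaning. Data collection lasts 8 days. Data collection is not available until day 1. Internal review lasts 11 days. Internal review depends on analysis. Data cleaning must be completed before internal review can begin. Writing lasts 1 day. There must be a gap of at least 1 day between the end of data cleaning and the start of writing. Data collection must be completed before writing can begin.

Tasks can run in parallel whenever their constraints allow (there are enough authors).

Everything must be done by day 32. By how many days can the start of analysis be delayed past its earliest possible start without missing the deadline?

Data collection cannot begin until its own release at day 1. It runs from day 1 to 1 + 8 = day 9.
Data cleaning cannot begin until data collection (finishes day 9, plus 2-day gap → day 11). It runs from day 11 to 11 + 4 = day 15.
Analysis has to wait for data cleaning (finishes day 15, plus 1-day gap → day 16); data collection (finishes day 9, plus 1-day gap → day 10). The latest of these is day 16, so analysis runs day 16 to 16 + 1 = day 17.

Working backward from the deadline:
Nothing follows internal review; the deadline of day 32 is its only limit. It must start by 32 − 11 = day 21.
Analysis has to be done before internal review (must start by day 21). That means finishing by day 21, i.e. starting by 21 − 1 = day 20.
So analysis can start as early as day 16 and as late as day 20, giving 20 − 16 = 4 days of slack.

4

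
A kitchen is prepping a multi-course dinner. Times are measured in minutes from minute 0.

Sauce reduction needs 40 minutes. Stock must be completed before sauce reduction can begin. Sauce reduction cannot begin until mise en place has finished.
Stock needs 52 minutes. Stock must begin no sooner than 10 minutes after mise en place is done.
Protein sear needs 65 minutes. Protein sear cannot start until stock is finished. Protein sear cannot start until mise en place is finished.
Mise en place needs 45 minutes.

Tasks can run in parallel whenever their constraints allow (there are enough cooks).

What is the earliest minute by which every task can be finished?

Mise en place has no prerequisites, so it starts at minute 0 and finishes at minute 45.
Stock waits on mise en place (finishes minute 45, plus 10-minute gap → minute 55), so it starts at minute 55 and finishes at 55 + 52 = minute 107.
Sauce reduction cannot start until stock (finishes minute 107); mise en place (finishes minute 45). The controlling bound is minute 107, so sauce reduction finishes at 107 + 40 = minute 147.
Protein sear has to wait for stock (finishes minute 107); mise en place (finishes minute 45). The latest of these is minute 107, so protein sear runs minute 107 to 107 + 65 = minute 172.
All tasks are finished once the last one completes. Finish times: Mise en place at 45, Stock at 107, Protein sear at 172, Sauce reduction at 147. The latest is minute 172.

172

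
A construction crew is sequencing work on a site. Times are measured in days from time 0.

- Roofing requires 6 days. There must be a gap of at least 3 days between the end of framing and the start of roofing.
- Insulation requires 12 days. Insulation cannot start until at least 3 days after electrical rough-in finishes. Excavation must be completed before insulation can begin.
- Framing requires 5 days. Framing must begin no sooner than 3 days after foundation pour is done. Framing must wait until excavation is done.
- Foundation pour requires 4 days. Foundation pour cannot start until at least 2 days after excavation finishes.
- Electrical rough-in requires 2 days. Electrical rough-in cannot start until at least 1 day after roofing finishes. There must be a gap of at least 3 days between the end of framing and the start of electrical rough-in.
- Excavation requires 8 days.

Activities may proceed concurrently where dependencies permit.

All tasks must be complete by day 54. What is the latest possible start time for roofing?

30

Insulation must finish by day 54; it takes 12 days, so it must start by 54 − 12 = day 42.
Electrical rough-in must finish before insulation (must start by day 42, minus 3-day gap → day 39). With a 2-day duration, electrical rough-in must start by 39 − 2 = day 37.
Roofing feeds into electrical rough-in (must start by day 37, minus 1-day gap → day 36); so roofing must finish by day 36 and therefore start by day 30.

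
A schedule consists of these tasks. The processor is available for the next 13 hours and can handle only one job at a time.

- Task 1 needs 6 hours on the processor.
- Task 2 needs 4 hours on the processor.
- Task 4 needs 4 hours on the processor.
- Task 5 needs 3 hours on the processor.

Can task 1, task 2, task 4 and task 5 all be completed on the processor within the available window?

No

Running back to back, the jobs need 6 + 4 + 4 + 3 = 17 hours on the processor.
Since 17 > 13, they cannot all fit.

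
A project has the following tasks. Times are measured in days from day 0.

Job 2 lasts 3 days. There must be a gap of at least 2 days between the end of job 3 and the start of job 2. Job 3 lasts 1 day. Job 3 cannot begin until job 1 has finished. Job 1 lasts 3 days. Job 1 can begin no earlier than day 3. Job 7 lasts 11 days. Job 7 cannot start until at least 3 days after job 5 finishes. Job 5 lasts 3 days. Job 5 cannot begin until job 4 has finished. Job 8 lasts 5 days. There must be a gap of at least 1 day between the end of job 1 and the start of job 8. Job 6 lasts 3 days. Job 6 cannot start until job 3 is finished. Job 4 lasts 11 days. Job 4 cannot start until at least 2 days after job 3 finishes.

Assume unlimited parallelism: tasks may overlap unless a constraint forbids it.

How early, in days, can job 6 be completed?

Job 1 cannot begin until its own release at day 3. It runs from day 3 to 3 + 3 = day 6.
Job 3 waits on job 1 (finishes day 6), so it starts at day 6 and finishes at 6 + 1 = day 7.
Job 6 cannot begin until job 3 (finishes day 7). It runs from day 7 to 7 + 3 = day 10.

10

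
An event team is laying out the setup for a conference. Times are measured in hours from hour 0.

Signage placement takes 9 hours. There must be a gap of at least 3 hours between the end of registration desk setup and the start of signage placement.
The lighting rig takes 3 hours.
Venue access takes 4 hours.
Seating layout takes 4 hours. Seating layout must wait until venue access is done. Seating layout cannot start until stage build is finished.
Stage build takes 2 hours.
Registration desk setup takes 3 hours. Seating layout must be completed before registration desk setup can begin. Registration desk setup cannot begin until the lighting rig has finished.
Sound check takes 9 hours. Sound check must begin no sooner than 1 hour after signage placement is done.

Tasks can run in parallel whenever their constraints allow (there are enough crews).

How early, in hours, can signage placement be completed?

23

The lighting rig has no prerequisites, so it starts at hour 0 and finishes at hour 3.
Stage build has no prerequisites, so it starts at hour 0 and finishes at hour 2.
Venue access has no prerequisites, so it starts at hour 0 and finishes at hour 4.
Seating layout cannot start until venue access (finishes hour 4); stage build (finishes hour 2). The controlling bound is hour 4, so seating layout finishes at 4 + 4 = hour 8.
For registration desk setup: seating layout (finishes hour 8); the lighting rig (finishes hour 3). Taking the maximum gives a start of hour 8, and it finishes at 8 + 3 = hour 11.
Signage placement cannot begin until registration desk setup (finishes hour 11, plus 3-hour gap → hour 14). It runs from hour 14 to 14 + 9 = hour 23.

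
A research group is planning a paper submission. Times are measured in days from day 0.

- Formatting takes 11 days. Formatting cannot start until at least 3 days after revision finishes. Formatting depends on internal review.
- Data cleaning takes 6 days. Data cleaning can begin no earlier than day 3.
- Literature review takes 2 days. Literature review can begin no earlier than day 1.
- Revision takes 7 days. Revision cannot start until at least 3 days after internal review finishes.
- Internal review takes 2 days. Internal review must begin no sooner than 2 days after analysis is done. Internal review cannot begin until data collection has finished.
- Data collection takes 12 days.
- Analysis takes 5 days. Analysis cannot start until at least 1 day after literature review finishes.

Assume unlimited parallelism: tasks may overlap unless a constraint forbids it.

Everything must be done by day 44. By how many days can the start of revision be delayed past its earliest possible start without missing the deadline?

6

Nothing blocks data collection, so it runs from day 0 to day 12.
Literature review cannot begin until its own release at day 1. It runs from day 1 to 1 + 2 = day 3.
Analysis waits on literature review (finishes day 3, plus 1-day gap → day 4), so it starts at day 4 and finishes at 4 + 5 = day 9.
Internal review cannot start until analysis (finishes day 9, plus 2-day gap → day 11); data collection (finishes day 12). The controlling bound is day 12, so internal review finishes at 12 + 2 = day 14.
Revision cannot begin until internal review (finishes day 14, plus 3-day gap → day 17). It runs from day 17 to 17 + 7 = day 24.

Working backward from the deadline:
Nothing follows formatting; the deadline of day 44 is its only limit. It must start by 44 − 11 = day 33.
Since formatting (must start by day 33, minus 3-day gap → day 30) depends on it, revision must finish by day 30. Backing off its 7-day duration gives a latest start of day 23.
So revision can start as early as day 17 and as late as day 23, giving 23 − 17 = 6 days of slack.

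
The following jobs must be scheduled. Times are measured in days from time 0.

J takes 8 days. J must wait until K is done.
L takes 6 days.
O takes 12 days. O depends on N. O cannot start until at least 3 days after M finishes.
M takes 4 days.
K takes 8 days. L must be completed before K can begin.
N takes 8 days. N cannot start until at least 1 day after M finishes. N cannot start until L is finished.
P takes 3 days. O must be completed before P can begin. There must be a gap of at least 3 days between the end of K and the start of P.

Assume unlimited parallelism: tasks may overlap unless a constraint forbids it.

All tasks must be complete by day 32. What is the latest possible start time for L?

To finish by day 32, J (duration 8) must start no later than day 24.
P has no dependents, so it just needs to finish by day 32. Starting by 32 − 3 = day 29 achieves that.
For K: J (must start by day 24); P (must start by day 29, minus 3-day gap → day 26). The most restrictive is day 24; with an 8-day duration, K must start by day 16.
O must finish before P (must start by day 29). With a 12-day duration, O must start by 29 − 12 = day 17.
N feeds into O (must start by day 17); so N must finish by day 17 and therefore start by day 9.
L must finish in time for K (must start by day 16); N (must start by day 9). The tightest is day 9, so L must start by 9 − 6 = day 3.

3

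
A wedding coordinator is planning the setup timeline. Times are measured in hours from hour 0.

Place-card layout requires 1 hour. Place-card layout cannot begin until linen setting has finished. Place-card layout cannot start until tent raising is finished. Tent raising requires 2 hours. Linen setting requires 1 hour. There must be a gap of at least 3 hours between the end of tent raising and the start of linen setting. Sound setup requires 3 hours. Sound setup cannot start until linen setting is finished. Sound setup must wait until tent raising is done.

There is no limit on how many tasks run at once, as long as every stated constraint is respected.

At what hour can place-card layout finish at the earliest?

Tent raising can start immediately at hour 0; it finishes at hour 2.
After tent raising (finishes hour 2, plus 3-hour gap → hour 5), linen setting can start at hour 5 and finishes at hour 6.
For place-card layout: linen setting (finishes hour 6); tent raising (finishes hour 2). Taking the maximum gives a start of hour 6, and it finishes at 6 + 1 = hour 7.

7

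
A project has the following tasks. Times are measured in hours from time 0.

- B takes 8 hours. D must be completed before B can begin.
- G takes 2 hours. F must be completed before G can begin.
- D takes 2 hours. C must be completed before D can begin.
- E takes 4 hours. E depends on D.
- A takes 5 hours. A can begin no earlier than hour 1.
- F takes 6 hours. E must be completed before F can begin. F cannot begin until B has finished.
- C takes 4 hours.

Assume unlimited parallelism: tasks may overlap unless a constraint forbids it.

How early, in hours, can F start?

Nothing blocks C, so it runs from hour 0 to hour 4.
D cannot begin until C (finishes hour 4). It runs from hour 4 to 4 + 2 = hour 6.
After D (finishes hour 6), E can start at hour 6 and finishes at hour 10.
After D (finishes hour 6), B can start at hour 6 and finishes at hour 14.
F waits on E (finishes hour 10); B (finishes hour 14). The latest of these is hour 14, which is the earliest F can start.

14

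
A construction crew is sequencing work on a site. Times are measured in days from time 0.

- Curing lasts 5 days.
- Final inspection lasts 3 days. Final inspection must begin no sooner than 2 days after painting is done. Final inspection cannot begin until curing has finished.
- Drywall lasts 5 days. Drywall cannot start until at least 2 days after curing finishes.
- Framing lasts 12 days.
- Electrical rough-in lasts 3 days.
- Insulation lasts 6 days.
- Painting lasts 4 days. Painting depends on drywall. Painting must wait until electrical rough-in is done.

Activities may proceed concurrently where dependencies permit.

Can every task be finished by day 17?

Insulation has no prerequisites, so it starts at day 0 and finishes at day 6.
Electrical rough-in can start immediately at day 0; it finishes at day 3.
Framing has no prerequisites, so it starts at day 0 and finishes at day 12.
Curing can start immediately at day 0; it finishes at day 5.
Drywall waits on curing (finishes day 5, plus 2-day gap → day 7), so it starts at day 7 and finishes at 7 + 5 = day 12.
Painting needs all of drywall (finishes day 12); electrical rough-in (finishes day 3). That puts its earliest start at day 12; it finishes at 12 + 4 = day 16.
For final inspection: painting (finishes day 16, plus 2-day gap → day 18); curing (finishes day 5). Taking the maximum gives a start of day 18, and it finishes at 18 + 3 = day 21.
The earliest everything can be done is day 21, which is after the deadline of 17, so it is not possible.

No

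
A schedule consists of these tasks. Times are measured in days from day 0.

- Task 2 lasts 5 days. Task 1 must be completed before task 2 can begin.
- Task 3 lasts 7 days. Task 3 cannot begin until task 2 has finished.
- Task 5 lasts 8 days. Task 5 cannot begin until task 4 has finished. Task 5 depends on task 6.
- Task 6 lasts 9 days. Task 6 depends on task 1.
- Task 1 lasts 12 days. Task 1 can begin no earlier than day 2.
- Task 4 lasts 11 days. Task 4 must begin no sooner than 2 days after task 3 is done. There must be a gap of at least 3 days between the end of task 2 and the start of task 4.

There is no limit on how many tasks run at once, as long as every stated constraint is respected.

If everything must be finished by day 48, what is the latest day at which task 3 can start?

20

Task 5 must finish by day 48; it takes 8 days, so it must start by 48 − 8 = day 40.
Task 4 has to be done before task 5 (must start by day 40). That means finishing by day 40, i.e. starting by 40 − 11 = day 29.
Since task 4 (must start by day 29, minus 2-day gap → day 27) depends on it, task 3 must finish by day 27. Backing off its 7-day duration gives a latest start of day 20.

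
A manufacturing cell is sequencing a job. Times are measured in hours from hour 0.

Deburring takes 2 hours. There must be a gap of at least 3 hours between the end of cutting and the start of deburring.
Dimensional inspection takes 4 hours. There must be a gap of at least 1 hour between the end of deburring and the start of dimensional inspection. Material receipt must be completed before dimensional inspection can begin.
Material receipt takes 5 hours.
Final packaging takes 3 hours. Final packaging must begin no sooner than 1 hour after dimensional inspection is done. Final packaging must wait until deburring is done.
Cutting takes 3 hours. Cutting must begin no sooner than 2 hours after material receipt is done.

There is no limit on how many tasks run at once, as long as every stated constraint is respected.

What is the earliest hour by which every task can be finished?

24

Nothing blocks material receipt, so it runs from hour 0 to hour 5.
After material receipt (finishes hour 5, plus 2-hour gap → hour 7), cutting can start at hour 7 and finishes at hour 10.
Deburring cannot begin until cutting (finishes hour 10, plus 3-hour gap → hour 13). It runs from hour 13 to 13 + 2 = hour 15.
Dimensional inspection has to wait for deburring (finishes hour 15, plus 1-hour gap → hour 16); material receipt (finishes hour 5). The latest of these is hour 16, so dimensional inspection runs hour 16 to 16 + 4 = hour 20.
Final packaging cannot start until dimensional inspection (finishes hour 20, plus 1-hour gap → hour 21); deburring (finishes hour 15). The controlling bound is hour 21, so final packaging finishes at 21 + 3 = hour 24.
All tasks are finished once the last one completes. Finish times: Material receipt at 5, Cutting at 10, Deburring at 15, Dimensional inspection at 20, Final packaging at 24. The latest is hour 24.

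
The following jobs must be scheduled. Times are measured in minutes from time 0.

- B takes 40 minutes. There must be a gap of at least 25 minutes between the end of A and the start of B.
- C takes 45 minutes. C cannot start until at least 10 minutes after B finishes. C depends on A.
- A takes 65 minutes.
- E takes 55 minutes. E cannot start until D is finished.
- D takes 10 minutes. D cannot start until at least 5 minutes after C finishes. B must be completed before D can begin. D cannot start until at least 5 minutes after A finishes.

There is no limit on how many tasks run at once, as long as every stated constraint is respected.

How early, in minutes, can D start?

A can start immediately at minute 0; it finishes at minute 65.
B waits on A (finishes minute 65, plus 25-minute gap → minute 90), so it starts at minute 90 and finishes at 90 + 40 = minute 130.
C has to wait for B (finishes minute 130, plus 10-minute gap → minute 140); A (finishes minute 65). The latest of these is minute 140, so C runs minute 140 to 140 + 45 = minute 185.
D waits on C (finishes minute 185, plus 5-minute gap → minute 190); B (finishes minute 130); A (finishes minute 65, plus 5-minute gap → minute 70). The latest of these is minute 190, which is the earliest D can start.

190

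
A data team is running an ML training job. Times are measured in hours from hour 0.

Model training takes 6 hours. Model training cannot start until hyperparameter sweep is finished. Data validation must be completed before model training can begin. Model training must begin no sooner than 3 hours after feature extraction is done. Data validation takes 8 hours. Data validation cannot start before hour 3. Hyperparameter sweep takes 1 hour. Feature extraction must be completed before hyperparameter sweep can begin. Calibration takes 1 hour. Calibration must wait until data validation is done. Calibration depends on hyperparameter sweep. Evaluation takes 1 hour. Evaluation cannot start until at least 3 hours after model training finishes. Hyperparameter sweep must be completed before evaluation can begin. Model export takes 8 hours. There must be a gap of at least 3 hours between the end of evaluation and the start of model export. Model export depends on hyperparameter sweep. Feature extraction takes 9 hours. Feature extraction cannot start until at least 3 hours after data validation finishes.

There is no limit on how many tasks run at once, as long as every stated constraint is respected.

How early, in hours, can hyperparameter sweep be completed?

24

After its own release at hour 3, data validation can start at hour 3 and finishes at hour 11.
Feature extraction waits on data validation (finishes hour 11, plus 3-hour gap → hour 14), so it starts at hour 14 and finishes at 14 + 9 = hour 23.
Hyperparameter sweep cannot begin until feature extraction (finishes hour 23). It runs from hour 23 to 23 + 1 = hour 24.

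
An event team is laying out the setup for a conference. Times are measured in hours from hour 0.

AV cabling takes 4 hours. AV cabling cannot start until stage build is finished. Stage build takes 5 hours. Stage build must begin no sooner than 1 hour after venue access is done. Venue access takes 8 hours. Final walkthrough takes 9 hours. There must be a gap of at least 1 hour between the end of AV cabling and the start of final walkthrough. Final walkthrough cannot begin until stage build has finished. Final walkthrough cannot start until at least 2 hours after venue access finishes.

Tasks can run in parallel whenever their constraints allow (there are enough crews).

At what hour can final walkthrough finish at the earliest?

28

Venue access can start immediately at hour 0; it finishes at hour 8.
Stage build cannot begin until venue access (finishes hour 8, plus 1-hour gap → hour 9). It runs from hour 9 to 9 + 5 = hour 14.
After stage build (finishes hour 14), AV cabling can start at hour 14 and finishes at hour 18.
Final walkthrough needs all of AV cabling (finishes hour 18, plus 1-hour gap → hour 19); stage build (finishes hour 14); venue access (finishes hour 8, plus 2-hour gap → hour 10). That puts its earliest start at hour 19; it finishes at 19 + 9 = hour 28.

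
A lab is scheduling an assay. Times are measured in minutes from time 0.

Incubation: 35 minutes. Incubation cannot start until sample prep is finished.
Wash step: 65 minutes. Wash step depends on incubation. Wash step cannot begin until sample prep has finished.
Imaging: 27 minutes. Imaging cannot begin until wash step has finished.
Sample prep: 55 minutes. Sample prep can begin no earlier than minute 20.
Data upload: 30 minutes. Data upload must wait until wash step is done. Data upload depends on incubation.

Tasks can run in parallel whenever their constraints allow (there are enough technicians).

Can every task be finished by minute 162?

After its own release at minute 20, sample prep can start at minute 20 and finishes at minute 75.
Incubation waits on sample prep (finishes minute 75), so it starts at minute 75 and finishes at 75 + 35 = minute 110.
Wash step needs all of incubation (finishes minute 110); sample prep (finishes minute 75). That puts its earliest start at minute 110; it finishes at 110 + 65 = minute 175.
For data upload: wash step (finishes minute 175); incubation (finishes minute 110). Taking the maximum gives a start of minute 175, and it finishes at 175 + 30 = minute 205.
Imaging cannot begin until wash step (finishes minute 175). It runs from minute 175 to 175 + 27 = minute 202.
The earliest everything can be done is minute 205, which is after the deadline of 162, so it is not possible.

No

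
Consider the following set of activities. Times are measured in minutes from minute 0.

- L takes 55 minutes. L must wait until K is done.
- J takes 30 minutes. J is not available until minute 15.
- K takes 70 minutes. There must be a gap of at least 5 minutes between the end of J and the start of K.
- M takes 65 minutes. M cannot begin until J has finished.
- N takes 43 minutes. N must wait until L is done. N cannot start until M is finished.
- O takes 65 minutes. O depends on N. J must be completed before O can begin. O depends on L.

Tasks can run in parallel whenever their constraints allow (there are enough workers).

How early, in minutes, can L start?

120

J cannot begin until its own release at minute 15. It runs from minute 15 to 15 + 30 = minute 45.
K cannot begin until J (finishes minute 45, plus 5-minute gap → minute 50). It runs from minute 50 to 50 + 70 = minute 120.
L waits on K (finishes minute 120), so the earliest it can start is minute 120.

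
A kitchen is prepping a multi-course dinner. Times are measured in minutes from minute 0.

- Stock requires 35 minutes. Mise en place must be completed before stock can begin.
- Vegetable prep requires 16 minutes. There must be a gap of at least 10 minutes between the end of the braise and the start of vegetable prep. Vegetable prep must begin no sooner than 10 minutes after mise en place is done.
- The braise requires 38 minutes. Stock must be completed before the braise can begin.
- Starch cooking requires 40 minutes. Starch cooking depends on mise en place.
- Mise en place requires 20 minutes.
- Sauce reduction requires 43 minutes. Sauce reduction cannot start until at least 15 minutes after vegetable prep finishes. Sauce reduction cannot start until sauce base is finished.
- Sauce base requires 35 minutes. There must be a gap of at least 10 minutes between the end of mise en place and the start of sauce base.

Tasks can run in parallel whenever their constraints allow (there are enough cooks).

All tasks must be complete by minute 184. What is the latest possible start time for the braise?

Sauce reduction must finish by minute 184; it takes 43 minutes, so it must start by 184 − 43 = minute 141.
Vegetable prep has to be done before sauce reduction (must start by minute 141, minus 15-minute gap → minute 126). That means finishing by minute 126, i.e. starting by 126 − 16 = minute 110.
The braise must finish before vegetable prep (must start by minute 110, minus 10-minute gap → minute 100). With a 38-minute duration, the braise must start by 100 − 38 = minute 62.

62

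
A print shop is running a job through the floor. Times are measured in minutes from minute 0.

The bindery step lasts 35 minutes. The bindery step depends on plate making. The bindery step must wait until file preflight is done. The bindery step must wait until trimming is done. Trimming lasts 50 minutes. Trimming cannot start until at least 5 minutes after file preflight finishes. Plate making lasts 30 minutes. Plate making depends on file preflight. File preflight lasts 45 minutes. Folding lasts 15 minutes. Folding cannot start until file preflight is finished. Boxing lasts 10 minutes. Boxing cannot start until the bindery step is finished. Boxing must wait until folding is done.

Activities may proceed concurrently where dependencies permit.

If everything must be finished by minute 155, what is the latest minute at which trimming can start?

To finish by minute 155, boxing (duration 10) must start no later than minute 145.
The bindery step must finish before boxing (must start by minute 145). With a 35-minute duration, the bindery step must start by 145 − 35 = minute 110.
Since the bindery step (must start by minute 110) depends on it, trimming must finish by minute 110. Backing off its 50-minute duration gives a latest start of minute 60.

60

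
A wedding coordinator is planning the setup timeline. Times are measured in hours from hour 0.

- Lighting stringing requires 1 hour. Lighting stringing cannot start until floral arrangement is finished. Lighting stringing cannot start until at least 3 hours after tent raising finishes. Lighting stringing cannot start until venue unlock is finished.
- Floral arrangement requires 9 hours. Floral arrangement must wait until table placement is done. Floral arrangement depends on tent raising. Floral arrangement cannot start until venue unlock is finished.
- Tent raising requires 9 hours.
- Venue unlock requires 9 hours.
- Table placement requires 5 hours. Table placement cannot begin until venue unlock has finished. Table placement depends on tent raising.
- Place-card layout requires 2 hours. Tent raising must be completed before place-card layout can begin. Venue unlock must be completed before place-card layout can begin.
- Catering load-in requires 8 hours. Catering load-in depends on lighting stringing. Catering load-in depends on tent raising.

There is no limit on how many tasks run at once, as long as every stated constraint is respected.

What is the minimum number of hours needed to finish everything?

32

Nothing blocks tent raising, so it runs from hour 0 to hour 9.
Venue unlock has no prerequisites, so it starts at hour 0 and finishes at hour 9.
For place-card layout: tent raising (finishes hour 9); venue unlock (finishes hour 9). Taking the maximum gives a start of hour 9, and it finishes at 9 + 2 = hour 11.
Table placement has to wait for venue unlock (finishes hour 9); tent raising (finishes hour 9). The latest of these is hour 9, so table placement runs hour 9 to 9 + 5 = hour 14.
Floral arrangement has to wait for table placement (finishes hour 14); tent raising (finishes hour 9); venue unlock (finishes hour 9). The latest of these is hour 14, so floral arrangement runs hour 14 to 14 + 9 = hour 23.
Lighting stringing cannot start until floral arrangement (finishes hour 23); tent raising (finishes hour 9, plus 3-hour gap → hour 12); venue unlock (finishes hour 9). The controlling bound is hour 23, so lighting stringing finishes at 23 + 1 = hour 24.
Catering load-in needs all of lighting stringing (finishes hour 24); tent raising (finishes hour 9). That puts its earliest start at hour 24; it finishes at 24 + 8 = hour 32.
All tasks are finished once the last one completes. Finish times: Venue unlock at 9, Tent raising at 9, Table placement at 14, Floral arrangement at 23, Lighting stringing at 24, Catering load-in at 32, Place-card layout at 11. The latest is hour 32.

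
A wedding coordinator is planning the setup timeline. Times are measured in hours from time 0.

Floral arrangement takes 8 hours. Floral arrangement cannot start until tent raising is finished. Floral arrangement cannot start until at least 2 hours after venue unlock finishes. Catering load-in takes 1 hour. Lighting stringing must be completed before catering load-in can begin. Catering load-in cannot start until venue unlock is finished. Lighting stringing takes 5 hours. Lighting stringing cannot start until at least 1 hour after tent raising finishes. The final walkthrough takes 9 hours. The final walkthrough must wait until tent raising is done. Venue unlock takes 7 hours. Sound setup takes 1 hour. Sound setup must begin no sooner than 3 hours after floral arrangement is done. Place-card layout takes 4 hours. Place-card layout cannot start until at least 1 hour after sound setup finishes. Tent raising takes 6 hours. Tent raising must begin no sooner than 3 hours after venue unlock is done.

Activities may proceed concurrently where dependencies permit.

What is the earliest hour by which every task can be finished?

Venue unlock has no prerequisites, so it starts at hour 0 and finishes at hour 7.
After venue unlock (finishes hour 7, plus 3-hour gap → hour 10), tent raising can start at hour 10 and finishes at hour 16.
After tent raising (finishes hour 16), the final walkthrough can start at hour 16 and finishes at hour 25.
Lighting stringing cannot begin until tent raising (finishes hour 16, plus 1-hour gap → hour 17). It runs from hour 17 to 17 + 5 = hour 22.
Catering load-in has to wait for lighting stringing (finishes hour 22); venue unlock (finishes hour 7). The latest of these is hour 22, so catering load-in runs hour 22 to 22 + 1 = hour 23.
Floral arrangement cannot start until tent raising (finishes hour 16); venue unlock (finishes hour 7, plus 2-hour gap → hour 9). The controlling bound is hour 16, so floral arrangement finishes at 16 + 8 = hour 24.
Sound setup cannot begin until floral arrangement (finishes hour 24, plus 3-hour gap → hour 27). It runs from hour 27 to 27 + 1 = hour 28.
After sound setup (finishes hour 28, plus 1-hour gap → hour 29), place-card layout can start at hour 29 and finishes at hour 33.
All tasks are finished once the last one completes. Finish times: Venue unlock at 7, Tent raising at 16, Floral arrangement at 24, Lighting stringing at 22, Sound setup at 28, Catering load-in at 23, Place-card layout at 33, The final walkthrough at 25. The latest is hour 33.

33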